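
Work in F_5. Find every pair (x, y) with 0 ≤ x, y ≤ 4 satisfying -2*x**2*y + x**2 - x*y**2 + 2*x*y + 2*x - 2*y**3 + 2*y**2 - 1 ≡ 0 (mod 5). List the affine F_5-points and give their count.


Affine F_5-points: {(1, 2), (1, 4), (3, 2), (3, 3), (4, 1)}; count = 5.

For each of the 25 pairs (x, y) ∈ F_5², evaluate f(x, y) mod 5. Record the zeros.
  x = 0: [0↦4, 1↦4, 2↦1, 3↦3, 4↦3]  zeros at y ∈ ∅
  x = 1: [0↦2, 1↦1, 2↦0, 3↦2, 4↦0]  zeros at y ∈ {2, 4}
  x = 2: [0↦2, 1↦1, 2↦3, 3↦1, 4↦3]  zeros at y ∈ ∅
  x = 3: [0↦4, 1↦4, 2↦0, 3↦0, 4↦2]  zeros at y ∈ {2, 3}
  x = 4: [0↦3, 1↦0, 2↦1, 3↦4, 4↦2]  zeros at y ∈ {1}
Collecting zeros: affine points = {(1, 2), (1, 4), (3, 2), (3, 3), (4, 1)}.
Total count |C(F_5)_aff| = 5.


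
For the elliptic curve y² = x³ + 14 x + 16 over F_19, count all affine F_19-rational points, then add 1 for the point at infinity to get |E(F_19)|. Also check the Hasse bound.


Affine points = {(0, 4), (0, 15), (3, 3), (3, 16), (7, 1), (7, 18), (9, 4), (9, 15), (10, 4), (10, 15), (11, 0), (13, 1), (13, 18), (14, 7), (14, 12), (16, 2), (16, 17), (18, 1), (18, 18)}; affine count = 19; |E(F_19)| = 20.

Discriminant check: Δ ∝ 4a³ + 27b² = 4·14³ + 27·16² = 4·2744 + 27·256 ≡ 9 (mod 19). Nonzero ⇒ E is nonsingular.
For each x ∈ F_19, compute rhs = x³ + 14·x + 16 mod 19, then count y ∈ F_19 with y² ≡ rhs.
  x = 0: rhs = 16, matching y values: 4, 15 (2 points).
  x = 1: rhs = 12, matching y values: none (0 points).
  x = 2: rhs = 14, matching y values: none (0 points).
  x = 3: rhs = 9, matching y values: 3, 16 (2 points).
  x = 4: rhs = 3, matching y values: none (0 points).
  x = 5: rhs = 2, matching y values: none (0 points).
  x = 6: rhs = 12, matching y values: none (0 points).
  x = 7: rhs = 1, matching y values: 1, 18 (2 points).
  x = 8: rhs = 13, matching y values: none (0 points).
  x = 9: rhs = 16, matching y values: 4, 15 (2 points).
  x = 10: rhs = 16, matching y values: 4, 15 (2 points).
  x = 11: rhs = 0, matching y values: 0 (1 points).
  x = 12: rhs = 12, matching y values: none (0 points).
  x = 13: rhs = 1, matching y values: 1, 18 (2 points).
  x = 14: rhs = 11, matching y values: 7, 12 (2 points).
  x = 15: rhs = 10, matching y values: none (0 points).
  x = 16: rhs = 4, matching y values: 2, 17 (2 points).
  x = 17: rhs = 18, matching y values: none (0 points).
  x = 18: rhs = 1, matching y values: 1, 18 (2 points).
Total affine count: 19.
Full point count |E(F_19)| = 19 + 1 = 20.
Hasse bound: |20 − (19+1)| = |0| = 0 ≤ 2√19 ≈ 8.7178 ✓.


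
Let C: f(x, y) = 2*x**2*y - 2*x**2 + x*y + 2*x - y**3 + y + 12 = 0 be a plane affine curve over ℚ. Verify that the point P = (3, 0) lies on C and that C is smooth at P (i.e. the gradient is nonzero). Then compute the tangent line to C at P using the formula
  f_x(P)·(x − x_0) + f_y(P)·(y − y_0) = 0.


Tangent line at P: -10*x + 22*y + 30 = 0.

Step 1: f(3, 0) = 0, so P lies on C.
Step 2: partial derivatives
  f_x(x, y) = 4*x*y - 4*x + y + 2, f_y(x, y) = 2*x**2 + x - 3*y**2 + 1.
  f_x(P) = -10, f_y(P) = 22 (gradient nonzero, so P is smooth).
Step 3: tangent line at P: -10·(x − 3) + 22·(y − 0) = 0.
Expanding: -10*x + 22*y + 30 = 0.


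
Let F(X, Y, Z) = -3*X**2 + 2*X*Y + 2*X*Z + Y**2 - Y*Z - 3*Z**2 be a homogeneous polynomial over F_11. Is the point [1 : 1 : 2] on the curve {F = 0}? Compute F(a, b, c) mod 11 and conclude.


F(1,1,2) ≡ 1 (mod 11); P is NOT on the curve.

Evaluate F(1, 1, 2) term-by-term (mod 11).
  -3*X**2 ↦ -3·1·1·1 = -3
  2*X*Y ↦ 2·1·1·1 = 2
  2*X*Z ↦ 2·1·1·2 = 4
  Y**2 ↦ 1·1·1·1 = 1
  -Y*Z ↦ -1·1·1·2 = -2
  -3*Z**2 ↦ -3·1·1·4 = -12
Sum: F(1, 1, 2) = (-3) + (2) + (4) + (1) + (-2) + (-12) = -10.
Reducing mod 11: -10 ≡ 1 (mod 11).
Since F(a, b, c) ≡ 1 ≠ 0 (mod 11), P does NOT lie on the curve.


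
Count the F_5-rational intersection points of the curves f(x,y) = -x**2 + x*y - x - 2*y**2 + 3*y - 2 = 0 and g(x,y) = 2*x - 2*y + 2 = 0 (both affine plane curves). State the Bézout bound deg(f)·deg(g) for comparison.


Common zeros: ∅; count = 0; Bézout bound = 2.

deg(f) = 2, deg(g) = 1, so Bézout bound = 2.
Scan x ∈ F_5. For each x, list the y ∈ F_5 with f(x, y) ≡ 0 and those with g(x, y) ≡ 0 (mod 5); the common zeros in that column are the intersection.
  x = 0: f ≡ 0 at y ∈ ∅; g ≡ 0 at y ∈ {1}; common: ∅.
  x = 1: f ≡ 0 at y ∈ {3, 4}; g ≡ 0 at y ∈ {2}; common: ∅.
  x = 2: f ≡ 0 at y ∈ {1, 4}; g ≡ 0 at y ∈ {3}; common: ∅.
  x = 3: f ≡ 0 at y ∈ {1, 2}; g ≡ 0 at y ∈ {4}; common: ∅.
  x = 4: f ≡ 0 at y ∈ ∅; g ≡ 0 at y ∈ {0}; common: ∅.
Collecting: common zeros = ∅, so the count is 0.
Comparison with the Bézout bound: 0 ≤ 2 = deg(f)·deg(g), as expected for curves with no common component (the affine F_5-count falls short of the bound because intersections may lie at infinity, over extension fields, or carry multiplicity).


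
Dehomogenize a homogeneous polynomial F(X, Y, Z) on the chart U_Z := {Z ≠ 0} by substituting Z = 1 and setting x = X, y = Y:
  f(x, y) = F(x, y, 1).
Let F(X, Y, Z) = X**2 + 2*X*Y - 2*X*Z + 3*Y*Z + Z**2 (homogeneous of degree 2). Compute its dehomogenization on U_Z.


f(x, y) = x**2 + 2*x*y - 2*x + 3*y + 1

On U_Z we set Z = 1. Each monomial c·X^i·Y^j·Z^k in F becomes c·x^i·y^j·1^k = c·x^i·y^j.
Substituting Z = 1: F(X, Y, 1) = x**2 + 2*x*y - 2*x + 3*y + 1.
Note: deg(f) ≤ deg(F) = 2; strict inequality happens when F is divisible by Z (lost terms).


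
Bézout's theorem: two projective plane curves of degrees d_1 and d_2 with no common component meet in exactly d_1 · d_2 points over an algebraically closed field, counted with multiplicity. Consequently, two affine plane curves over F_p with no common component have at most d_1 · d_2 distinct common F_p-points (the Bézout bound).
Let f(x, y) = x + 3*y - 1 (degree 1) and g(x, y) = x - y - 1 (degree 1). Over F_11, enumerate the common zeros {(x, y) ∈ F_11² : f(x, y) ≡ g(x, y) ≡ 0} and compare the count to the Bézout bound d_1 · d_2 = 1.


Common zeros: {(1, 0)}; count = 1; Bézout bound = 1.

deg(f) = 1, deg(g) = 1, so Bézout bound = 1.
Scan x ∈ F_11. For each x, list the y ∈ F_11 with f(x, y) ≡ 0 and those with g(x, y) ≡ 0 (mod 11); the common zeros in that column are the intersection.
  x = 0: f ≡ 0 at y ∈ {4}; g ≡ 0 at y ∈ {10}; common: ∅.
  x = 1: f ≡ 0 at y ∈ {0}; g ≡ 0 at y ∈ {0}; common: {0}.
  x = 2: f ≡ 0 at y ∈ {7}; g ≡ 0 at y ∈ {1}; common: ∅.
  x = 3: f ≡ 0 at y ∈ {3}; g ≡ 0 at y ∈ {2}; common: ∅.
  x = 4: f ≡ 0 at y ∈ {10}; g ≡ 0 at y ∈ {3}; common: ∅.
  x = 5: f ≡ 0 at y ∈ {6}; g ≡ 0 at y ∈ {4}; common: ∅.
  x = 6: f ≡ 0 at y ∈ {2}; g ≡ 0 at y ∈ {5}; common: ∅.
  x = 7: f ≡ 0 at y ∈ {9}; g ≡ 0 at y ∈ {6}; common: ∅.
  x = 8: f ≡ 0 at y ∈ {5}; g ≡ 0 at y ∈ {7}; common: ∅.
  x = 9: f ≡ 0 at y ∈ {1}; g ≡ 0 at y ∈ {8}; common: ∅.
  x = 10: f ≡ 0 at y ∈ {8}; g ≡ 0 at y ∈ {9}; common: ∅.
Collecting: common zeros = {(1, 0)}, so the count is 1.
Comparison with the Bézout bound: 1 ≤ 1 = deg(f)·deg(g), as expected for curves with no common component (the bound is attained).


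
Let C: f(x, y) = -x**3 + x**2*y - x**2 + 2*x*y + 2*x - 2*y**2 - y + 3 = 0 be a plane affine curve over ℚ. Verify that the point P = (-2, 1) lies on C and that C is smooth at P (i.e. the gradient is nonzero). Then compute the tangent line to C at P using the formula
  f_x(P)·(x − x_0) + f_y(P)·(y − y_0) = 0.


Tangent line at P: -8*x - 5*y - 11 = 0.

Step 1: f(-2, 1) = 0, so P lies on C.
Step 2: partial derivatives
  f_x(x, y) = -3*x**2 + 2*x*y - 2*x + 2*y + 2, f_y(x, y) = x**2 + 2*x - 4*y - 1.
  f_x(P) = -8, f_y(P) = -5 (gradient nonzero, so P is smooth).
Step 3: tangent line at P: -8·(x − -2) + -5·(y − 1) = 0.
Expanding: -8*x - 5*y - 11 = 0.


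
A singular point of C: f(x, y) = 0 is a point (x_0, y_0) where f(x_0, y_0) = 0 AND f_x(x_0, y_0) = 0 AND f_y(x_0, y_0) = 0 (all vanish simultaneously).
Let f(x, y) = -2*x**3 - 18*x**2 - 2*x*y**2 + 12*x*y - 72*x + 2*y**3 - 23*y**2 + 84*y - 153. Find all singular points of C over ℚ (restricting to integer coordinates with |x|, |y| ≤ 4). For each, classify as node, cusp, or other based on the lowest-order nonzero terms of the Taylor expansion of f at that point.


Singular points: {(-3, 3)}; classification: cusp.

Compute partial derivatives:
  f_x = -6*x**2 - 36*x - 2*y**2 + 12*y - 72.
  f_y = -4*x*y + 12*x + 6*y**2 - 46*y + 84.
Scan x_0 ∈ {−4, ..., 4}. For each x_0, f_y(x_0, y) is a polynomial in y; find its integer roots y ∈ {−4, ..., 4}, then test f_x and f at those candidates.
  x = -4: f_y(-4, y) = 6*y**2 - 30*y + 36; vanishes at y ∈ {2, 3}. (-4, 2): f_x = -8 ≠ 0; (-4, 3): f_x = -6 ≠ 0.
  x = -3: f_y(-3, y) = 6*y**2 - 34*y + 48; vanishes at y ∈ {3}. (-3, 3): f_x = 0, f = 0 — SINGULAR.
  x = -2: f_y(-2, y) = 6*y**2 - 38*y + 60; vanishes at y ∈ {3}. (-2, 3): f_x = -6 ≠ 0.
  x = -1: f_y(-1, y) = 6*y**2 - 42*y + 72; vanishes at y ∈ {3, 4}. (-1, 3): f_x = -24 ≠ 0; (-1, 4): f_x = -26 ≠ 0.
  x = 0: f_y(0, y) = 6*y**2 - 46*y + 84; vanishes at y ∈ {3}. (0, 3): f_x = -54 ≠ 0.
  x = 1: f_y(1, y) = 6*y**2 - 50*y + 96; vanishes at y ∈ {3}. (1, 3): f_x = -96 ≠ 0.
  x = 2: f_y(2, y) = 6*y**2 - 54*y + 108; vanishes at y ∈ {3}. (2, 3): f_x = -150 ≠ 0.
  x = 3: f_y(3, y) = 6*y**2 - 58*y + 120; vanishes at y ∈ {3}. (3, 3): f_x = -216 ≠ 0.
  x = 4: f_y(4, y) = 6*y**2 - 62*y + 132; vanishes at y ∈ {3}. (4, 3): f_x = -294 ≠ 0.
Only singular point on the grid: (-3, 3).
Classify: substitute x = -3 + u, y = 3 + v and expand: f = -2*u**3 - 2*u*v**2 + 2*v**3 + v**2.
No constant or linear terms (consistent with a singular point). Quadratic part: v**2. Cubic part: -2*u**3 - 2*u*v**2 + 2*v**3.
The quadratic part v**2 is a perfect square, so there is a single (double) tangent line v = 0, i.e. y = 3. Restricting the cubic part to that line (v = 0) leaves -2*u**3 ≠ 0, so f is not divisible by v and the branch is v² ≈ 2*u**3 to lowest order — this is a cusp.
Classification: cusp.


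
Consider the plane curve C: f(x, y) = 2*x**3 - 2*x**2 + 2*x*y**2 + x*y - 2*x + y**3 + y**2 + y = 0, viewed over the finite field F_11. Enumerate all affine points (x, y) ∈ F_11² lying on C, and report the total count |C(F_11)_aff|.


Affine F_11-points: {(0, 0), (1, 2), (2, 6), (3, 3), (4, 0), (8, 0), (8, 8)}; count = 7.

For each of the 121 pairs (x, y) ∈ F_11², evaluate f(x, y) mod 11. Record the zeros.
  x = 0: [0↦0, 1↦3, 2↦3, 3↦6, 4↦7, 5↦1, 6↦5, 7↦3, 8↦1, 9↦5, 10↦10]  zeros at y ∈ {0}
  x = 1: [0↦9, 1↦4, 2↦0, 3↦3, 4↦8, 5↦10, 6↦4, 7↦7, 8↦3, 9↦9, 10↦9]  zeros at y ∈ {2}
  x = 2: [0↦4, 1↦2, 2↦5, 3↦8, 4↦6, 5↦5, 6↦0, 7↦8, 8↦2, 9↦10, 10↦5]  zeros at y ∈ {6}
  x = 3: [0↦8, 1↦9, 2↦8, 3↦0, 4↦2, 5↦9, 6↦5, 7↦7, 8↦10, 9↦9, 10↦10]  zeros at y ∈ {3}
  x = 4: [0↦0, 1↦4, 2↦10, 3↦2, 4↦8, 5↦1, 6↦9, 7↦5, 8↦6, 9↦7, 10↦3]  zeros at y ∈ {0}
  x = 5: [0↦3, 1↦10, 2↦1, 3↦4, 4↦3, 5↦4, 6↦2, 7↦3, 8↦2, 9↦5, 10↦7]  zeros at y ∈ ∅
  x = 6: [0↦7, 1↦6, 2↦4, 3↦7, 4↦10, 5↦8, 6↦7, 7↦2, 8↦10, 9↦4, 10↦1]  zeros at y ∈ ∅
  x = 7: [0↦2, 1↦4, 2↦9, 3↦1, 4↦8, 5↦3, 6↦3, 7↦3, 8↦9, 9↦5, 10↦8]  zeros at y ∈ ∅
  x = 8: [0↦0, 1↦5, 2↦6, 3↦9, 4↦9, 5↦1, 6↦2, 7↦7, 8↦0, 9↦9, 10↦7]  zeros at y ∈ {0, 8}
  x = 9: [0↦2, 1↦10, 2↦7, 3↦10, 4↦3, 5↦3, 6↦5, 7↦4, 8↦6, 9↦6, 10↦10]  zeros at y ∈ ∅
  x = 10: [0↦9, 1↦9, 2↦2, 3↦5, 4↦2, 5↦10, 6↦2, 7↦6, 8↦6, 9↦8, 10↦7]  zeros at y ∈ ∅
Collecting zeros: affine points = {(0, 0), (1, 2), (2, 6), (3, 3), (4, 0), (8, 0), (8, 8)}.
Total count |C(F_11)_aff| = 7.


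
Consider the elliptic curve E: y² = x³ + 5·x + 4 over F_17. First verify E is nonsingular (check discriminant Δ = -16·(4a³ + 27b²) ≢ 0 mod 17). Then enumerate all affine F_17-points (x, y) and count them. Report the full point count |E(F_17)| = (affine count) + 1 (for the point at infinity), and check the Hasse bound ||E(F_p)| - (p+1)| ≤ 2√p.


Affine points = {(0, 2), (0, 15), (5, 1), (5, 16), (7, 5), (7, 12), (9, 8), (9, 9), (10, 0), (11, 8), (11, 9), (14, 8), (14, 9), (16, 7), (16, 10)}; affine count = 15; |E(F_17)| = 16.

Discriminant check: Δ ∝ 4a³ + 27b² = 4·5³ + 27·4² = 4·125 + 27·16 ≡ 14 (mod 17). Nonzero ⇒ E is nonsingular.
For each x ∈ F_17, compute rhs = x³ + 5·x + 4 mod 17, then count y ∈ F_17 with y² ≡ rhs.
  x = 0: rhs = 4, matching y values: 2, 15 (2 points).
  x = 1: rhs = 10, matching y values: none (0 points).
  x = 2: rhs = 5, matching y values: none (0 points).
  x = 3: rhs = 12, matching y values: none (0 points).
  x = 4: rhs = 3, matching y values: none (0 points).
  x = 5: rhs = 1, matching y values: 1, 16 (2 points).
  x = 6: rhs = 12, matching y values: none (0 points).
  x = 7: rhs = 8, matching y values: 5, 12 (2 points).
  x = 8: rhs = 12, matching y values: none (0 points).
  x = 9: rhs = 13, matching y values: 8, 9 (2 points).
  x = 10: rhs = 0, matching y values: 0 (1 points).
  x = 11: rhs = 13, matching y values: 8, 9 (2 points).
  x = 12: rhs = 7, matching y values: none (0 points).
  x = 13: rhs = 5, matching y values: none (0 points).
  x = 14: rhs = 13, matching y values: 8, 9 (2 points).
  x = 15: rhs = 3, matching y values: none (0 points).
  x = 16: rhs = 15, matching y values: 7, 10 (2 points).
Total affine count: 15.
Full point count |E(F_17)| = 15 + 1 = 16.
Hasse bound: |16 − (17+1)| = |-2| = 2 ≤ 2√17 ≈ 8.2462 ✓.


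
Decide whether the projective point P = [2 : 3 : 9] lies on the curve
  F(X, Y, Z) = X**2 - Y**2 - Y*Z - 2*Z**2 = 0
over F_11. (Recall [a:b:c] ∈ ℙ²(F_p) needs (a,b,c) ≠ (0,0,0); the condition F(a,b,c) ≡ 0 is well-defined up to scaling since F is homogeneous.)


F(2,3,9) ≡ 4 (mod 11); P is NOT on the curve.

Evaluate F(2, 3, 9) term-by-term (mod 11).
  X**2 ↦ 1·4·1·1 = 4
  -Y**2 ↦ -1·1·9·1 = -9
  -Y*Z ↦ -1·1·3·9 = -27
  -2*Z**2 ↦ -2·1·1·81 = -162
Sum: F(2, 3, 9) = (4) + (-9) + (-27) + (-162) = -194.
Reducing mod 11: -194 ≡ 4 (mod 11).
Since F(a, b, c) ≡ 4 ≠ 0 (mod 11), P does NOT lie on the curve.


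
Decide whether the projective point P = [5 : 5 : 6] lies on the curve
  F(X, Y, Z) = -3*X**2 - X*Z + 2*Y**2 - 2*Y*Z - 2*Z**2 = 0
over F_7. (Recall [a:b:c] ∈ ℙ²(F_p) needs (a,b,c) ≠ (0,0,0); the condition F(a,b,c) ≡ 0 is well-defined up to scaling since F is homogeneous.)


F(5,5,6) ≡ 2 (mod 7); P is NOT on the curve.

Evaluate F(5, 5, 6) term-by-term (mod 7).
  -3*X**2 ↦ -3·25·1·1 = -75
  -X*Z ↦ -1·5·1·6 = -30
  2*Y**2 ↦ 2·1·25·1 = 50
  -2*Y*Z ↦ -2·1·5·6 = -60
  -2*Z**2 ↦ -2·1·1·36 = -72
Sum: F(5, 5, 6) = (-75) + (-30) + (50) + (-60) + (-72) = -187.
Reducing mod 7: -187 ≡ 2 (mod 7).
Since F(a, b, c) ≡ 2 ≠ 0 (mod 7), P does NOT lie on the curve.


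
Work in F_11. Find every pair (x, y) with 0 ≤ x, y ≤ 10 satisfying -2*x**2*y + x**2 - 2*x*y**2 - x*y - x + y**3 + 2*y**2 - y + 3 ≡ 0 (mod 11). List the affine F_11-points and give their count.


Affine F_11-points: {(1, 1), (2, 9), (3, 3), (4, 4), (5, 6), (5, 7), (6, 0), (6, 1), (6, 9), (7, 5), (8, 3), (8, 4), (8, 7), (10, 5)}; count = 14.

For each of the 121 pairs (x, y) ∈ F_11², evaluate f(x, y) mod 11. Record the zeros.
  x = 0: [0↦3, 1↦5, 2↦6, 3↦1, 4↦7, 5↦8, 6↦10, 7↦8, 8↦8, 9↦5, 10↦5]  zeros at y ∈ ∅
  x = 1: [0↦3, 1↦0, 2↦3, 3↦7, 4↦7, 5↦9, 6↦8, 7↦10, 8↦10, 9↦3, 10↦6]  zeros at y ∈ {1}
  x = 2: [0↦5, 1↦4, 2↦5, 3↦3, 4↦4, 5↦3, 6↦6, 7↦8, 8↦4, 9↦0, 10↦2]  zeros at y ∈ {9}
  x = 3: [0↦9, 1↦6, 2↦1, 3↦0, 4↦9, 5↦1, 6↦4, 7↦2, 8↦1, 9↦7, 10↦4]  zeros at y ∈ {3}
  x = 4: [0↦4, 1↦6, 2↦2, 3↦9, 4↦0, 5↦3, 6↦2, 7↦3, 8↦1, 9↦2, 10↦1]  zeros at y ∈ {4}
  x = 5: [0↦1, 1↦4, 2↦8, 3↦8, 4↦10, 5↦9, 6↦0, 7↦0, 8↦4, 9↦7, 10↦4]  zeros at y ∈ {6, 7}
  x = 6: [0↦0, 1↦0, 2↦8, 3↦8, 4↦6, 5↦8, 6↦9, 7↦4, 8↦10, 9↦0, 10↦2]  zeros at y ∈ {0, 1, 9}
  x = 7: [0↦1, 1↦5, 2↦2, 3↦9, 4↦10, 5↦0, 6↦7, 7↦4, 8↦8, 9↦3, 10↦6]  zeros at y ∈ {5}
  x = 8: [0↦4, 1↦8, 2↦1, 3↦0, 4↦0, 5↦7, 6↦5, 7↦0, 8↦9, 9↦5, 10↦5]  zeros at y ∈ {3, 4, 7}
  x = 9: [0↦9, 1↦9, 2↦5, 3↦3, 4↦9, 5↦7, 6↦3, 7↦3, 8↦2, 9↦6, 10↦10]  zeros at y ∈ ∅
  x = 10: [0↦5, 1↦8, 2↦3, 3↦7, 4↦4, 5↦0, 6↦1, 7↦2, 8↦9, 9↦6, 10↦10]  zeros at y ∈ {5}
Collecting zeros: affine points = {(1, 1), (2, 9), (3, 3), (4, 4), (5, 6), (5, 7), (6, 0), (6, 1), (6, 9), (7, 5), (8, 3), (8, 4), (8, 7), (10, 5)}.
Total count |C(F_11)_aff| = 14.


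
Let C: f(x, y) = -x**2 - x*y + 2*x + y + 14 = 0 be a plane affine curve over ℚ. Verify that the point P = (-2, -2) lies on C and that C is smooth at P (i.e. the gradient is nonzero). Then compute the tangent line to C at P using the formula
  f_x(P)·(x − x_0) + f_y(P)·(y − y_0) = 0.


Tangent line at P: 8*x + 3*y + 22 = 0.

Step 1: f(-2, -2) = 0, so P lies on C.
Step 2: partial derivatives
  f_x(x, y) = -2*x - y + 2, f_y(x, y) = 1 - x.
  f_x(P) = 8, f_y(P) = 3 (gradient nonzero, so P is smooth).
Step 3: tangent line at P: 8·(x − -2) + 3·(y − -2) = 0.
Expanding: 8*x + 3*y + 22 = 0.


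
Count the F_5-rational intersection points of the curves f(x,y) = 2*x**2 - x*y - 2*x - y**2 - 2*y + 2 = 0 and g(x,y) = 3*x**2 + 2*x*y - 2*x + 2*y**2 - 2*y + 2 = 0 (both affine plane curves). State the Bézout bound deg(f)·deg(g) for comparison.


Common zeros: ∅; count = 0; Bézout bound = 4.

deg(f) = 2, deg(g) = 2, so Bézout bound = 4.
Scan x ∈ F_5. For each x, list the y ∈ F_5 with f(x, y) ≡ 0 and those with g(x, y) ≡ 0 (mod 5); the common zeros in that column are the intersection.
  x = 0: f ≡ 0 at y ∈ ∅; g ≡ 0 at y ∈ ∅; common: ∅.
  x = 1: f ≡ 0 at y ∈ ∅; g ≡ 0 at y ∈ {1, 4}; common: ∅.
  x = 2: f ≡ 0 at y ∈ {3}; g ≡ 0 at y ∈ {0, 4}; common: ∅.
  x = 3: f ≡ 0 at y ∈ {2, 3}; g ≡ 0 at y ∈ ∅; common: ∅.
  x = 4: f ≡ 0 at y ∈ {2}; g ≡ 0 at y ∈ {1}; common: ∅.
Collecting: common zeros = ∅, so the count is 0.
Comparison with the Bézout bound: 0 ≤ 4 = deg(f)·deg(g), as expected for curves with no common component (the affine F_5-count falls short of the bound because intersections may lie at infinity, over extension fields, or carry multiplicity).


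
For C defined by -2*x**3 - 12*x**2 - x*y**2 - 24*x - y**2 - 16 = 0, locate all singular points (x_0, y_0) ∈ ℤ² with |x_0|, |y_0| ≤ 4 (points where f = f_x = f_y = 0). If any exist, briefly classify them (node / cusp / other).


Singular points: {(-2, 0)}; classification: cusp.

Compute partial derivatives:
  f_x = -6*x**2 - 24*x - y**2 - 24.
  f_y = -2*x*y - 2*y.
Scan x_0 ∈ {−4, ..., 4}. For each x_0, f_y(x_0, y) is a polynomial in y; find its integer roots y ∈ {−4, ..., 4}, then test f_x and f at those candidates.
  x = -4: f_y(-4, y) = 6*y; vanishes at y ∈ {0}. (-4, 0): f_x = -24 ≠ 0.
  x = -3: f_y(-3, y) = 4*y; vanishes at y ∈ {0}. (-3, 0): f_x = -6 ≠ 0.
  x = -2: f_y(-2, y) = 2*y; vanishes at y ∈ {0}. (-2, 0): f_x = 0, f = 0 — SINGULAR.
  x = -1: f_y(-1, y) = 0; vanishes at y ∈ {-4, -3, -2, -1, 0, 1, 2, 3, 4}. (-1, -4): f_x = -22 ≠ 0; (-1, -3): f_x = -15 ≠ 0; (-1, -2): f_x = -10 ≠ 0; (-1, -1): f_x = -7 ≠ 0; (-1, 0): f_x = -6 ≠ 0; (-1, 1): f_x = -7 ≠ 0; (-1, 2): f_x = -10 ≠ 0; (-1, 3): f_x = -15 ≠ 0; (-1, 4): f_x = -22 ≠ 0.
  x = 0: f_y(0, y) = -2*y; vanishes at y ∈ {0}. (0, 0): f_x = -24 ≠ 0.
  x = 1: f_y(1, y) = -4*y; vanishes at y ∈ {0}. (1, 0): f_x = -54 ≠ 0.
  x = 2: f_y(2, y) = -6*y; vanishes at y ∈ {0}. (2, 0): f_x = -96 ≠ 0.
  x = 3: f_y(3, y) = -8*y; vanishes at y ∈ {0}. (3, 0): f_x = -150 ≠ 0.
  x = 4: f_y(4, y) = -10*y; vanishes at y ∈ {0}. (4, 0): f_x = -216 ≠ 0.
Only singular point on the grid: (-2, 0).
Classify: substitute x = -2 + u, y = 0 + v and expand: f = -2*u**3 - u*v**2 + v**2.
No constant or linear terms (consistent with a singular point). Quadratic part: v**2. Cubic part: -2*u**3 - u*v**2.
The quadratic part v**2 is a perfect square, so there is a single (double) tangent line v = 0, i.e. y = 0. Restricting the cubic part to that line (v = 0) leaves -2*u**3 ≠ 0, so f is not divisible by v and the branch is v² ≈ 2*u**3 to lowest order — this is a cusp.
Classification: cusp.


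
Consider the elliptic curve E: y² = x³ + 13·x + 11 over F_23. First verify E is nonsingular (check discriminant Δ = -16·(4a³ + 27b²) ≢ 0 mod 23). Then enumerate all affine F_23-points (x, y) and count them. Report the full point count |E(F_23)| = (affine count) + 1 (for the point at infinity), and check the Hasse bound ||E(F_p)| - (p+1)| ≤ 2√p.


Affine points = {(1, 5), (1, 18), (3, 10), (3, 13), (4, 9), (4, 14), (6, 11), (6, 12), (7, 10), (7, 13), (8, 11), (8, 12), (9, 11), (9, 12), (11, 6), (11, 17), (12, 3), (12, 20), (13, 10), (13, 13), (14, 4), (14, 19), (15, 4), (15, 19), (17, 4), (17, 19), (21, 0)}; affine count = 27; |E(F_23)| = 28.

Discriminant check: Δ ∝ 4a³ + 27b² = 4·13³ + 27·11² = 4·2197 + 27·121 ≡ 3 (mod 23). Nonzero ⇒ E is nonsingular.
For each x ∈ F_23, compute rhs = x³ + 13·x + 11 mod 23, then count y ∈ F_23 with y² ≡ rhs.
  x = 0: rhs = 11, matching y values: none (0 points).
  x = 1: rhs = 2, matching y values: 5, 18 (2 points).
  x = 2: rhs = 22, matching y values: none (0 points).
  x = 3: rhs = 8, matching y values: 10, 13 (2 points).
  x = 4: rhs = 12, matching y values: 9, 14 (2 points).
  x = 5: rhs = 17, matching y values: none (0 points).
  x = 6: rhs = 6, matching y values: 11, 12 (2 points).
  x = 7: rhs = 8, matching y values: 10, 13 (2 points).
  x = 8: rhs = 6, matching y values: 11, 12 (2 points).
  x = 9: rhs = 6, matching y values: 11, 12 (2 points).
  x = 10: rhs = 14, matching y values: none (0 points).
  x = 11: rhs = 13, matching y values: 6, 17 (2 points).
  x = 12: rhs = 9, matching y values: 3, 20 (2 points).
  x = 13: rhs = 8, matching y values: 10, 13 (2 points).
  x = 14: rhs = 16, matching y values: 4, 19 (2 points).
  x = 15: rhs = 16, matching y values: 4, 19 (2 points).
  x = 16: rhs = 14, matching y values: none (0 points).
  x = 17: rhs = 16, matching y values: 4, 19 (2 points).
  x = 18: rhs = 5, matching y values: none (0 points).
  x = 19: rhs = 10, matching y values: none (0 points).
  x = 20: rhs = 14, matching y values: none (0 points).
  x = 21: rhs = 0, matching y values: 0 (1 points).
  x = 22: rhs = 20, matching y values: none (0 points).
Total affine count: 27.
Full point count |E(F_23)| = 27 + 1 = 28.
Hasse bound: |28 − (23+1)| = |4| = 4 ≤ 2√23 ≈ 9.5917 ✓.


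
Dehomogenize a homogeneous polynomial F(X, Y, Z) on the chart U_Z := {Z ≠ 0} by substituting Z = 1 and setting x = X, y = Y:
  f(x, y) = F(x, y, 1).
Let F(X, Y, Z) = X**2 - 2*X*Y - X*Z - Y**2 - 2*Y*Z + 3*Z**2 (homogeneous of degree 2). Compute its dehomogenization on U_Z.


f(x, y) = x**2 - 2*x*y - x - y**2 - 2*y + 3

On U_Z we set Z = 1. Each monomial c·X^i·Y^j·Z^k in F becomes c·x^i·y^j·1^k = c·x^i·y^j.
Substituting Z = 1: F(X, Y, 1) = x**2 - 2*x*y - x - y**2 - 2*y + 3.
Note: deg(f) ≤ deg(F) = 2; strict inequality happens when F is divisible by Z (lost terms).


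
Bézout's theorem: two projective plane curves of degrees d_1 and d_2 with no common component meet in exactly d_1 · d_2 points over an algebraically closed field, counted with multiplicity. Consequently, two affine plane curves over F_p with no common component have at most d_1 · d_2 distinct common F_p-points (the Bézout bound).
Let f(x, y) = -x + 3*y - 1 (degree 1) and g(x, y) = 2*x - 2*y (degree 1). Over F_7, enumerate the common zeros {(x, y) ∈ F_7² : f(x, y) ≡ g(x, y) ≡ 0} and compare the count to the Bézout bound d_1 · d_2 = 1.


Common zeros: {(4, 4)}; count = 1; Bézout bound = 1.

deg(f) = 1, deg(g) = 1, so Bézout bound = 1.
Scan x ∈ F_7. For each x, list the y ∈ F_7 with f(x, y) ≡ 0 and those with g(x, y) ≡ 0 (mod 7); the common zeros in that column are the intersection.
  x = 0: f ≡ 0 at y ∈ {5}; g ≡ 0 at y ∈ {0}; common: ∅.
  x = 1: f ≡ 0 at y ∈ {3}; g ≡ 0 at y ∈ {1}; common: ∅.
  x = 2: f ≡ 0 at y ∈ {1}; g ≡ 0 at y ∈ {2}; common: ∅.
  x = 3: f ≡ 0 at y ∈ {6}; g ≡ 0 at y ∈ {3}; common: ∅.
  x = 4: f ≡ 0 at y ∈ {4}; g ≡ 0 at y ∈ {4}; common: {4}.
  x = 5: f ≡ 0 at y ∈ {2}; g ≡ 0 at y ∈ {5}; common: ∅.
  x = 6: f ≡ 0 at y ∈ {0}; g ≡ 0 at y ∈ {6}; common: ∅.
Collecting: common zeros = {(4, 4)}, so the count is 1.
Comparison with the Bézout bound: 1 ≤ 1 = deg(f)·deg(g), as expected for curves with no common component (the bound is attained).


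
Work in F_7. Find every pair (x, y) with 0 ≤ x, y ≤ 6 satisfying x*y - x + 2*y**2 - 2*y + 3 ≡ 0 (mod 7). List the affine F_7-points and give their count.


Affine F_7-points: {(0, 2), (0, 6), (3, 0), (3, 3), (5, 4), (5, 5)}; count = 6.

For each of the 49 pairs (x, y) ∈ F_7², evaluate f(x, y) mod 7. Record the zeros.
  x = 0: [0↦3, 1↦3, 2↦0, 3↦1, 4↦6, 5↦1, 6↦0]  zeros at y ∈ {2, 6}
  x = 1: [0↦2, 1↦3, 2↦1, 3↦3, 4↦2, 5↦5, 6↦5]  zeros at y ∈ ∅
  x = 2: [0↦1, 1↦3, 2↦2, 3↦5, 4↦5, 5↦2, 6↦3]  zeros at y ∈ ∅
  x = 3: [0↦0, 1↦3, 2↦3, 3↦0, 4↦1, 5↦6, 6↦1]  zeros at y ∈ {0, 3}
  x = 4: [0↦6, 1↦3, 2↦4, 3↦2, 4↦4, 5↦3, 6↦6]  zeros at y ∈ ∅
  x = 5: [0↦5, 1↦3, 2↦5, 3↦4, 4↦0, 5↦0, 6↦4]  zeros at y ∈ {4, 5}
  x = 6: [0↦4, 1↦3, 2↦6, 3↦6, 4↦3, 5↦4, 6↦2]  zeros at y ∈ ∅
Collecting zeros: affine points = {(0, 2), (0, 6), (3, 0), (3, 3), (5, 4), (5, 5)}.
Total count |C(F_7)_aff| = 6.


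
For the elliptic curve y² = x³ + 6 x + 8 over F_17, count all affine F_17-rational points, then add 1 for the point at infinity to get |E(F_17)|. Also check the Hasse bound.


Affine points = {(0, 5), (0, 12), (1, 7), (1, 10), (3, 6), (3, 11), (7, 6), (7, 11), (9, 3), (9, 14), (16, 1), (16, 16)}; affine count = 12; |E(F_17)| = 13.

Discriminant check: Δ ∝ 4a³ + 27b² = 4·6³ + 27·8² = 4·216 + 27·64 ≡ 8 (mod 17). Nonzero ⇒ E is nonsingular.
For each x ∈ F_17, compute rhs = x³ + 6·x + 8 mod 17, then count y ∈ F_17 with y² ≡ rhs.
  x = 0: rhs = 8, matching y values: 5, 12 (2 points).
  x = 1: rhs = 15, matching y values: 7, 10 (2 points).
  x = 2: rhs = 11, matching y values: none (0 points).
  x = 3: rhs = 2, matching y values: 6, 11 (2 points).
  x = 4: rhs = 11, matching y values: none (0 points).
  x = 5: rhs = 10, matching y values: none (0 points).
  x = 6: rhs = 5, matching y values: none (0 points).
  x = 7: rhs = 2, matching y values: 6, 11 (2 points).
  x = 8: rhs = 7, matching y values: none (0 points).
  x = 9: rhs = 9, matching y values: 3, 14 (2 points).
  x = 10: rhs = 14, matching y values: none (0 points).
  x = 11: rhs = 11, matching y values: none (0 points).
  x = 12: rhs = 6, matching y values: none (0 points).
  x = 13: rhs = 5, matching y values: none (0 points).
  x = 14: rhs = 14, matching y values: none (0 points).
  x = 15: rhs = 5, matching y values: none (0 points).
  x = 16: rhs = 1, matching y values: 1, 16 (2 points).
Total affine count: 12.
Full point count |E(F_17)| = 12 + 1 = 13.
Hasse bound: |13 − (17+1)| = |-5| = 5 ≤ 2√17 ≈ 8.2462 ✓.


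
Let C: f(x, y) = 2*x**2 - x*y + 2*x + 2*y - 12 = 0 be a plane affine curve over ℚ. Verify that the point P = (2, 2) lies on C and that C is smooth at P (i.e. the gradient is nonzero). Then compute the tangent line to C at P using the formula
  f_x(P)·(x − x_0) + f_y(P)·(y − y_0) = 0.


Tangent line at P: 8*x - 16 = 0.

Step 1: f(2, 2) = 0, so P lies on C.
Step 2: partial derivatives
  f_x(x, y) = 4*x - y + 2, f_y(x, y) = 2 - x.
  f_x(P) = 8, f_y(P) = 0 (gradient nonzero, so P is smooth).
Step 3: tangent line at P: 8·(x − 2) + 0·(y − 2) = 0.
Expanding: 8*x - 16 = 0.


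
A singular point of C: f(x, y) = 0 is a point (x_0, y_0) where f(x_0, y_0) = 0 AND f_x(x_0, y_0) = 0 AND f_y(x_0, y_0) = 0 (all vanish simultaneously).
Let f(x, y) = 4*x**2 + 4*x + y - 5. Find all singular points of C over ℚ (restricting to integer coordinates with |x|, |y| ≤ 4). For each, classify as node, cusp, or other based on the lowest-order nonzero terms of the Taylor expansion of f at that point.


No singular points in the scanned grid; C is smooth there.

Compute partial derivatives:
  f_x = 8*x + 4.
  f_y = 1.
f_y = 1 is a nonzero constant, so f_y never vanishes: no point (x, y) can satisfy f = f_x = f_y = 0. In particular no (x, y) ∈ {−4, ..., 4}² is singular; the curve is smooth.


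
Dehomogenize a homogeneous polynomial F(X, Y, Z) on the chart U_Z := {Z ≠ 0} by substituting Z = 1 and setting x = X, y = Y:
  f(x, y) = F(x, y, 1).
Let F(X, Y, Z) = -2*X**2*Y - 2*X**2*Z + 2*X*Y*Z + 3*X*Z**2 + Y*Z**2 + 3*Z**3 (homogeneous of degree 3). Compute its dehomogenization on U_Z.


f(x, y) = -2*x**2*y - 2*x**2 + 2*x*y + 3*x + y + 3

On U_Z we set Z = 1. Each monomial c·X^i·Y^j·Z^k in F becomes c·x^i·y^j·1^k = c·x^i·y^j.
Substituting Z = 1: F(X, Y, 1) = -2*x**2*y - 2*x**2 + 2*x*y + 3*x + y + 3.
Note: deg(f) ≤ deg(F) = 3; strict inequality happens when F is divisible by Z (lost terms).


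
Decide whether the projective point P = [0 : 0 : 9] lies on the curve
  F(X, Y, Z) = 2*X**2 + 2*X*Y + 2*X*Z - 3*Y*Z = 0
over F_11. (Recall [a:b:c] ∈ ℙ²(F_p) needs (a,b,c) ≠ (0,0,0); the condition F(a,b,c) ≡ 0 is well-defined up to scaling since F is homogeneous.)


F(0,0,9) ≡ 0 (mod 11); P is on the curve.

Evaluate F(0, 0, 9) term-by-term (mod 11).
  2*X**2 ↦ 2·0·1·1 = 0
  2*X*Y ↦ 2·0·0·1 = 0
  2*X*Z ↦ 2·0·1·9 = 0
  -3*Y*Z ↦ -3·1·0·9 = 0
Sum: F(0, 0, 9) = (0) + (0) + (0) + (0) = 0.
Reducing mod 11: 0 ≡ 0 (mod 11).
Since F(a, b, c) ≡ 0 (mod 11), P lies on the curve.


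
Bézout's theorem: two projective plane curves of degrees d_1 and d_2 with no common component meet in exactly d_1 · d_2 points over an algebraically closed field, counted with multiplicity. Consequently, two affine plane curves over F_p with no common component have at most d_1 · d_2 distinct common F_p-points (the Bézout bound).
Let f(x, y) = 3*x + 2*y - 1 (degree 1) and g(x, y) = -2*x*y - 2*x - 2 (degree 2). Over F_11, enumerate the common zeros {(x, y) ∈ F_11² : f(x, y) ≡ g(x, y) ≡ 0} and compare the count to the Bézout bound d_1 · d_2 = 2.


Common zeros: {(6, 8)}; count = 1; Bézout bound = 2.

deg(f) = 1, deg(g) = 2, so Bézout bound = 2.
Scan x ∈ F_11. For each x, list the y ∈ F_11 with f(x, y) ≡ 0 and those with g(x, y) ≡ 0 (mod 11); the common zeros in that column are the intersection.
  x = 0: f ≡ 0 at y ∈ {6}; g ≡ 0 at y ∈ ∅; common: ∅.
  x = 1: f ≡ 0 at y ∈ {10}; g ≡ 0 at y ∈ {9}; common: ∅.
  x = 2: f ≡ 0 at y ∈ {3}; g ≡ 0 at y ∈ {4}; common: ∅.
  x = 3: f ≡ 0 at y ∈ {7}; g ≡ 0 at y ∈ {6}; common: ∅.
  x = 4: f ≡ 0 at y ∈ {0}; g ≡ 0 at y ∈ {7}; common: ∅.
  x = 5: f ≡ 0 at y ∈ {4}; g ≡ 0 at y ∈ {1}; common: ∅.
  x = 6: f ≡ 0 at y ∈ {8}; g ≡ 0 at y ∈ {8}; common: {8}.
  x = 7: f ≡ 0 at y ∈ {1}; g ≡ 0 at y ∈ {2}; common: ∅.
  x = 8: f ≡ 0 at y ∈ {5}; g ≡ 0 at y ∈ {3}; common: ∅.
  x = 9: f ≡ 0 at y ∈ {9}; g ≡ 0 at y ∈ {5}; common: ∅.
  x = 10: f ≡ 0 at y ∈ {2}; g ≡ 0 at y ∈ {0}; common: ∅.
Collecting: common zeros = {(6, 8)}, so the count is 1.
Comparison with the Bézout bound: 1 ≤ 2 = deg(f)·deg(g), as expected for curves with no common component (the affine F_11-count falls short of the bound because intersections may lie at infinity, over extension fields, or carry multiplicity).


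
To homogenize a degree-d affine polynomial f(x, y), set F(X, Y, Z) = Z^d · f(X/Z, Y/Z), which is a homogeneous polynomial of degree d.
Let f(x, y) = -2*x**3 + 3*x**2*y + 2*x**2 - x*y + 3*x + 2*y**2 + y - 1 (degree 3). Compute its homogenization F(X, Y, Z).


F(X, Y, Z) = -2*X**3 + 3*X**2*Y + 2*X**2*Z - X*Y*Z + 3*X*Z**2 + 2*Y**2*Z + Y*Z**2 - Z**3

deg(f) = 3.
Substitute x = X/Z, y = Y/Z into f, then multiply by Z^3.
  monomial -2·x^3·y^0 ↦ -2·X^3·Y^0·Z^0.
  monomial 3·x^2·y^1 ↦ 3·X^2·Y^1·Z^0.
  monomial 2·x^2·y^0 ↦ 2·X^2·Y^0·Z^1.
  monomial -1·x^1·y^1 ↦ -1·X^1·Y^1·Z^1.
  monomial 3·x^1·y^0 ↦ 3·X^1·Y^0·Z^2.
  monomial 2·x^0·y^2 ↦ 2·X^0·Y^2·Z^1.
  monomial 1·x^0·y^1 ↦ 1·X^0·Y^1·Z^2.
  monomial -1·x^0·y^0 ↦ -1·X^0·Y^0·Z^3.
Collecting: F(X, Y, Z) = -2*X**3 + 3*X**2*Y + 2*X**2*Z - X*Y*Z + 3*X*Z**2 + 2*Y**2*Z + Y*Z**2 - Z**3.


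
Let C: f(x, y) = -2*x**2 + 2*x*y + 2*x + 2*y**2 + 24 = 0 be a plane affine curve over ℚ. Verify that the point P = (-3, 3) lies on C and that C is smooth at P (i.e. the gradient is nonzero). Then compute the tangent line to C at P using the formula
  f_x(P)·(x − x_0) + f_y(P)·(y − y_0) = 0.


Tangent line at P: 20*x + 6*y + 42 = 0.

Step 1: f(-3, 3) = 0, so P lies on C.
Step 2: partial derivatives
  f_x(x, y) = -4*x + 2*y + 2, f_y(x, y) = 2*x + 4*y.
  f_x(P) = 20, f_y(P) = 6 (gradient nonzero, so P is smooth).
Step 3: tangent line at P: 20·(x − -3) + 6·(y − 3) = 0.
Expanding: 20*x + 6*y + 42 = 0.


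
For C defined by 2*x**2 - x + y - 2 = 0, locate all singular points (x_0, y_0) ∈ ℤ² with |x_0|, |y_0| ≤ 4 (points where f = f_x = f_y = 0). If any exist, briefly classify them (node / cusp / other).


No singular points in the scanned grid; C is smooth there.

Compute partial derivatives:
  f_x = 4*x - 1.
  f_y = 1.
f_y = 1 is a nonzero constant, so f_y never vanishes: no point (x, y) can satisfy f = f_x = f_y = 0. In particular no (x, y) ∈ {−4, ..., 4}² is singular; the curve is smooth.


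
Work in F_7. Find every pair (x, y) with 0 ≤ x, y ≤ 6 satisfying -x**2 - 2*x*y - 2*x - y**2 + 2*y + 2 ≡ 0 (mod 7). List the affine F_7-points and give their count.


Affine F_7-points: {(2, 2), (2, 3), (4, 3), (4, 5), (5, 1), (5, 5), (6, 2)}; count = 7.

For each of the 49 pairs (x, y) ∈ F_7², evaluate f(x, y) mod 7. Record the zeros.
  x = 0: [0↦2, 1↦3, 2↦2, 3↦6, 4↦1, 5↦1, 6↦6]  zeros at y ∈ ∅
  x = 1: [0↦6, 1↦5, 2↦2, 3↦4, 4↦4, 5↦2, 6↦5]  zeros at y ∈ ∅
  x = 2: [0↦1, 1↦5, 2↦0, 3↦0, 4↦5, 5↦1, 6↦2]  zeros at y ∈ {2, 3}
  x = 3: [0↦1, 1↦3, 2↦3, 3↦1, 4↦4, 5↦5, 6↦4]  zeros at y ∈ ∅
  x = 4: [0↦6, 1↦6, 2↦4, 3↦0, 4↦1, 5↦0, 6↦4]  zeros at y ∈ {3, 5}
  x = 5: [0↦2, 1↦0, 2↦3, 3↦4, 4↦3, 5↦0, 6↦2]  zeros at y ∈ {1, 5}
  x = 6: [0↦3, 1↦6, 2↦0, 3↦6, 4↦3, 5↦5, 6↦5]  zeros at y ∈ {2}
Collecting zeros: affine points = {(2, 2), (2, 3), (4, 3), (4, 5), (5, 1), (5, 5), (6, 2)}.
Total count |C(F_7)_aff| = 7.


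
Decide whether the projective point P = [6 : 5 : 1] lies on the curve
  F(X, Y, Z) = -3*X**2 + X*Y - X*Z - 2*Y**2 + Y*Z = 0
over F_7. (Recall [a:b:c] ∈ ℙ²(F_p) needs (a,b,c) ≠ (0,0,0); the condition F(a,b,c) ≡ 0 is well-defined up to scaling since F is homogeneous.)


F(6,5,1) ≡ 4 (mod 7); P is NOT on the curve.

Evaluate F(6, 5, 1) term-by-term (mod 7).
  -3*X**2 ↦ -3·36·1·1 = -108
  X*Y ↦ 1·6·5·1 = 30
  -X*Z ↦ -1·6·1·1 = -6
  -2*Y**2 ↦ -2·1·25·1 = -50
  Y*Z ↦ 1·1·5·1 = 5
Sum: F(6, 5, 1) = (-108) + (30) + (-6) + (-50) + (5) = -129.
Reducing mod 7: -129 ≡ 4 (mod 7).
Since F(a, b, c) ≡ 4 ≠ 0 (mod 7), P does NOT lie on the curve.


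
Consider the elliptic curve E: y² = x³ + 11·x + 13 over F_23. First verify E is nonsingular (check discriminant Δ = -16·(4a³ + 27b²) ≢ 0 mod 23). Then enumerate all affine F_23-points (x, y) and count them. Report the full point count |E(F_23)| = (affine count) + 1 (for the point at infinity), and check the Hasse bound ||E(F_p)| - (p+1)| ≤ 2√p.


Affine points = {(0, 6), (0, 17), (1, 5), (1, 18), (3, 2), (3, 21), (4, 11), (4, 12), (5, 3), (5, 20), (9, 6), (9, 17), (11, 4), (11, 19), (14, 6), (14, 17), (21, 11), (21, 12), (22, 1), (22, 22)}; affine count = 20; |E(F_23)| = 21.

Discriminant check: Δ ∝ 4a³ + 27b² = 4·11³ + 27·13² = 4·1331 + 27·169 ≡ 20 (mod 23). Nonzero ⇒ E is nonsingular.
For each x ∈ F_23, compute rhs = x³ + 11·x + 13 mod 23, then count y ∈ F_23 with y² ≡ rhs.
  x = 0: rhs = 13, matching y values: 6, 17 (2 points).
  x = 1: rhs = 2, matching y values: 5, 18 (2 points).
  x = 2: rhs = 20, matching y values: none (0 points).
  x = 3: rhs = 4, matching y values: 2, 21 (2 points).
  x = 4: rhs = 6, matching y values: 11, 12 (2 points).
  x = 5: rhs = 9, matching y values: 3, 20 (2 points).
  x = 6: rhs = 19, matching y values: none (0 points).
  x = 7: rhs = 19, matching y values: none (0 points).
  x = 8: rhs = 15, matching y values: none (0 points).
  x = 9: rhs = 13, matching y values: 6, 17 (2 points).
  x = 10: rhs = 19, matching y values: none (0 points).
  x = 11: rhs = 16, matching y values: 4, 19 (2 points).
  x = 12: rhs = 10, matching y values: none (0 points).
  x = 13: rhs = 7, matching y values: none (0 points).
  x = 14: rhs = 13, matching y values: 6, 17 (2 points).
  x = 15: rhs = 11, matching y values: none (0 points).
  x = 16: rhs = 7, matching y values: none (0 points).
  x = 17: rhs = 7, matching y values: none (0 points).
  x = 18: rhs = 17, matching y values: none (0 points).
  x = 19: rhs = 20, matching y values: none (0 points).
  x = 20: rhs = 22, matching y values: none (0 points).
  x = 21: rhs = 6, matching y values: 11, 12 (2 points).
  x = 22: rhs = 1, matching y values: 1, 22 (2 points).
Total affine count: 20.
Full point count |E(F_23)| = 20 + 1 = 21.
Hasse bound: |21 − (23+1)| = |-3| = 3 ≤ 2√23 ≈ 9.5917 ✓.


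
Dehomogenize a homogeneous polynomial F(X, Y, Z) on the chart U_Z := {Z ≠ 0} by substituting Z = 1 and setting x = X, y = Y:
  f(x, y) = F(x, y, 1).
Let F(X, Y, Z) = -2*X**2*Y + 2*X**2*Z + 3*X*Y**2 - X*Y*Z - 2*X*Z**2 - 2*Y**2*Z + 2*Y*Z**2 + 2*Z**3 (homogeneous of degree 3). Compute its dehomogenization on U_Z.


f(x, y) = -2*x**2*y + 2*x**2 + 3*x*y**2 - x*y - 2*x - 2*y**2 + 2*y + 2

On U_Z we set Z = 1. Each monomial c·X^i·Y^j·Z^k in F becomes c·x^i·y^j·1^k = c·x^i·y^j.
Substituting Z = 1: F(X, Y, 1) = -2*x**2*y + 2*x**2 + 3*x*y**2 - x*y - 2*x - 2*y**2 + 2*y + 2.
Note: deg(f) ≤ deg(F) = 3; strict inequality happens when F is divisible by Z (lost terms).


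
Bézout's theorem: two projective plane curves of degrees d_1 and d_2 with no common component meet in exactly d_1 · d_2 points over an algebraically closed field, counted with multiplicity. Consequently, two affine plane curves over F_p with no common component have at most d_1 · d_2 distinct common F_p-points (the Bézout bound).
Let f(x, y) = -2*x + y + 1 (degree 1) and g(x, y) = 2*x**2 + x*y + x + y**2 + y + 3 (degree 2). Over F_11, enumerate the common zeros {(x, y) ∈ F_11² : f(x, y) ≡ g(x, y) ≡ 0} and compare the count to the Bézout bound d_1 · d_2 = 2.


Common zeros: ∅; count = 0; Bézout bound = 2.

deg(f) = 1, deg(g) = 2, so Bézout bound = 2.
Scan x ∈ F_11. For each x, list the y ∈ F_11 with f(x, y) ≡ 0 and those with g(x, y) ≡ 0 (mod 11); the common zeros in that column are the intersection.
  x = 0: f ≡ 0 at y ∈ {10}; g ≡ 0 at y ∈ {5}; common: ∅.
  x = 1: f ≡ 0 at y ∈ {1}; g ≡ 0 at y ∈ ∅; common: ∅.
  x = 2: f ≡ 0 at y ∈ {3}; g ≡ 0 at y ∈ {9, 10}; common: ∅.
  x = 3: f ≡ 0 at y ∈ {5}; g ≡ 0 at y ∈ ∅; common: ∅.
  x = 4: f ≡ 0 at y ∈ {7}; g ≡ 0 at y ∈ {8, 9}; common: ∅.
  x = 5: f ≡ 0 at y ∈ {9}; g ≡ 0 at y ∈ ∅; common: ∅.
  x = 6: f ≡ 0 at y ∈ {0}; g ≡ 0 at y ∈ {2}; common: ∅.
  x = 7: f ≡ 0 at y ∈ {2}; g ≡ 0 at y ∈ ∅; common: ∅.
  x = 8: f ≡ 0 at y ∈ {4}; g ≡ 0 at y ∈ {5, 8}; common: ∅.
  x = 9: f ≡ 0 at y ∈ {6}; g ≡ 0 at y ∈ {2, 10}; common: ∅.
  x = 10: f ≡ 0 at y ∈ {8}; g ≡ 0 at y ∈ ∅; common: ∅.
Collecting: common zeros = ∅, so the count is 0.
Comparison with the Bézout bound: 0 ≤ 2 = deg(f)·deg(g), as expected for curves with no common component (the affine F_11-count falls short of the bound because intersections may lie at infinity, over extension fields, or carry multiplicity).
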